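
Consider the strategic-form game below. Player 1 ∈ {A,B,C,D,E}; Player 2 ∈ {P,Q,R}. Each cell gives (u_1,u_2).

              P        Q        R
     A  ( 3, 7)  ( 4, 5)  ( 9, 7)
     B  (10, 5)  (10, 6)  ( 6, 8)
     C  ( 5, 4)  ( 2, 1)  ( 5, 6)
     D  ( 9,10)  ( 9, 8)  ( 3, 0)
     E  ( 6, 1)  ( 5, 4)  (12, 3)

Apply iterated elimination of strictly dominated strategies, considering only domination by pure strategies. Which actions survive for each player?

Survivors P1:{B,E} P2:{Q,R}

P1 drop A (E beats it: P:6>3 Q:5>4 R:12>9)
P1 drop C (B beats it: P:10>5 Q:10>2 R:6>5)
P1 drop D (B beats it: P:10>9 Q:10>9 R:6>3)
P2 drop P (Q beats it: B:6>5 E:4>1)
P1→{B,E} P2→{Q,R}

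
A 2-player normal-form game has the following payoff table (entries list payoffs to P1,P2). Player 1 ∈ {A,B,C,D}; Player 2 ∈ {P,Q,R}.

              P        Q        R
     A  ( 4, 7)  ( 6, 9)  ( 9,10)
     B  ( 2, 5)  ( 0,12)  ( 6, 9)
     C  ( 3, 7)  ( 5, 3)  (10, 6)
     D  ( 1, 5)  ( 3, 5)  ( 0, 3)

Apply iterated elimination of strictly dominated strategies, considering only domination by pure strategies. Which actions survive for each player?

Survivors P1:{A,C} P2:{P,R}

P1 drop B (A beats it: P:4>2 Q:6>0 R:9>6)
P1 drop D (A beats it: P:4>1 Q:6>3 R:9>0)
P2 drop Q (R beats it: A:10>9 C:6>3)
P1→{A,C} P2→{P,R}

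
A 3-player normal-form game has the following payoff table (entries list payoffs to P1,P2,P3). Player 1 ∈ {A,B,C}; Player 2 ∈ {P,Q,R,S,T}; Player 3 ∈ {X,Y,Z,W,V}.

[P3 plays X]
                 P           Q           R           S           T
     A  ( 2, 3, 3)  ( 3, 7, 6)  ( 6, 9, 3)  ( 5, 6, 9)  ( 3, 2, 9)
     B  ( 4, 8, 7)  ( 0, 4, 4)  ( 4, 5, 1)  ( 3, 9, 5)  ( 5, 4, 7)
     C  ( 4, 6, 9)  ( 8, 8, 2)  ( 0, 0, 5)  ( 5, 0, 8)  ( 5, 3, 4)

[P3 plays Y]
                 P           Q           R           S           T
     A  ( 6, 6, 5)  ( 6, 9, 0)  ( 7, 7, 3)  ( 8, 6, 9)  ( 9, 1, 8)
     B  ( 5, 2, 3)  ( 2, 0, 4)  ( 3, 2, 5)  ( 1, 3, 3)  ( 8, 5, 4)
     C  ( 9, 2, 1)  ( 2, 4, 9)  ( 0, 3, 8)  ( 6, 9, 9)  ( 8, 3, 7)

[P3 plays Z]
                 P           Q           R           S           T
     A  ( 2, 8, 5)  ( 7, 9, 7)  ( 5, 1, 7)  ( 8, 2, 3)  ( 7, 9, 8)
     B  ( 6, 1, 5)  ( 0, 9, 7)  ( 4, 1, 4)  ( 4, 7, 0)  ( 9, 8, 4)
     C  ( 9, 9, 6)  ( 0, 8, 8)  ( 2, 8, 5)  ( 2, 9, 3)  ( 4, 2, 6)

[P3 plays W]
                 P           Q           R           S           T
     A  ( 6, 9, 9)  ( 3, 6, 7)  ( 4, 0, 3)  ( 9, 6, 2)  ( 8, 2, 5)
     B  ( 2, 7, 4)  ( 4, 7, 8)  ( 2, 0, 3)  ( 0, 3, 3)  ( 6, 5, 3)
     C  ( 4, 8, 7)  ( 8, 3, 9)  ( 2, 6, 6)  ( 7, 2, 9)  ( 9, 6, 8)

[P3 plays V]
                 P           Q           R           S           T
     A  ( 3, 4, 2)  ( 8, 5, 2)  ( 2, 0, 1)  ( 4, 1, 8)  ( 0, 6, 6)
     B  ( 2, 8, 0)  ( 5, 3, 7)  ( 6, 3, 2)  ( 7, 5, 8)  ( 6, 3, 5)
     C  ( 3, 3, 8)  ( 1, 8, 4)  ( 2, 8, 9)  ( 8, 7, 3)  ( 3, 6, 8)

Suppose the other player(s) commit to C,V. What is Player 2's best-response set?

u_2(P vs C,V) = 3
u_2(Q vs C,V) = 8
u_2(R vs C,V) = 8
u_2(S vs C,V) = 7
u_2(T vs C,V) = 6
max payoff 8 at {Q,R}

argmax u_2 = {Q,R}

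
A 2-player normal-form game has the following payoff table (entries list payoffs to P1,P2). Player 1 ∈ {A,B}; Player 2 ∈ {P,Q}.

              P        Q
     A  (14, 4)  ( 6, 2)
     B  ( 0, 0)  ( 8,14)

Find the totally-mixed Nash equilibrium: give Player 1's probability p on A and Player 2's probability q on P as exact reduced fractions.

p=7/8, q=1/8

P1 indiff ⇒ q·14+(1-q)·6 = q·0+(1-q)·8 ⇒ q(14) = (1-q)(2) ⇒ q = 1/8
P2 indiff ⇒ p·4+(1-p)·0 = p·2+(1-p)·14 ⇒ p(2) = (1-p)(14) ⇒ p = 7/8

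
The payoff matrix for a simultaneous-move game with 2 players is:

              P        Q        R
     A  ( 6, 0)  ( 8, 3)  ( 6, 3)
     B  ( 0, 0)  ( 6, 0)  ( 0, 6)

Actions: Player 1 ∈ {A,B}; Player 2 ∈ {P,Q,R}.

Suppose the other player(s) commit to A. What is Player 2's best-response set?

u_2(P vs A) = 0
u_2(Q vs A) = 3
u_2(R vs A) = 3
max payoff 3 at {Q,R}

argmax u_2 = {Q,R}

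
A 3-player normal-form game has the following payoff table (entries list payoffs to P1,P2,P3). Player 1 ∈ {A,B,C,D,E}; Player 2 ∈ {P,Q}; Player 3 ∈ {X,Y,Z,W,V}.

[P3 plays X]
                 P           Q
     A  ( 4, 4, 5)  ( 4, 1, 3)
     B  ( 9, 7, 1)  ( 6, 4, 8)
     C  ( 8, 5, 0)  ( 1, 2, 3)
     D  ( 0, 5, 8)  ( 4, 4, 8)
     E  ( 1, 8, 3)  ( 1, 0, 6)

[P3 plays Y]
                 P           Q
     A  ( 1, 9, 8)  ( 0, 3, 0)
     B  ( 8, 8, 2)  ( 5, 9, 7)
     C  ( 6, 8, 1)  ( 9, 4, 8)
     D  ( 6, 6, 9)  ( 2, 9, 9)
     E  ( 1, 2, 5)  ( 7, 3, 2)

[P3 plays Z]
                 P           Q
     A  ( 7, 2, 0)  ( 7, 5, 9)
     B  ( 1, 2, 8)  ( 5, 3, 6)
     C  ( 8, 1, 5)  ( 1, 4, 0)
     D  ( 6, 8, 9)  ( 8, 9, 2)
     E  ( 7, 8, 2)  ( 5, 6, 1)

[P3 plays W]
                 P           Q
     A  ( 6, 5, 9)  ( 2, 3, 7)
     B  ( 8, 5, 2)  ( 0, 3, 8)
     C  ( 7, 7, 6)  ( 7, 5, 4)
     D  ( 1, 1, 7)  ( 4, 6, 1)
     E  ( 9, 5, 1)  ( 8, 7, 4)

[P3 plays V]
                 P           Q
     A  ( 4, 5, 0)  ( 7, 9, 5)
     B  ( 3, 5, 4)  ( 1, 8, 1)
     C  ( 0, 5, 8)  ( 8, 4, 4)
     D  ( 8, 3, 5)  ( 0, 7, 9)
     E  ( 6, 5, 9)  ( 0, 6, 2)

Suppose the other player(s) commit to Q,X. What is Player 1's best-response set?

u_1(A vs Q,X) = 4
u_1(B vs Q,X) = 6
u_1(C vs Q,X) = 1
u_1(D vs Q,X) = 4
u_1(E vs Q,X) = 1
max payoff 6 at {B}

P1 best: {B}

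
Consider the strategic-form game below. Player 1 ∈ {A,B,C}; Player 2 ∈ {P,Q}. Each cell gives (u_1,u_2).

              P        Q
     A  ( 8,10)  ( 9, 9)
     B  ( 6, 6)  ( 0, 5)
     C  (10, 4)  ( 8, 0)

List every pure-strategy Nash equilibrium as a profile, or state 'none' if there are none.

NE set: (C,P)

(A,P): not NE [P1→C gives 10>8]
(A,Q): not NE [P2→P gives 10>9]
(B,P): not NE [P1→C gives 10>6]
(B,Q): not NE [P1→A gives 9>0; P2→P gives 6>5]
(C,P): NE
(C,Q): not NE [P1→A gives 9>8; P2→P gives 4>0]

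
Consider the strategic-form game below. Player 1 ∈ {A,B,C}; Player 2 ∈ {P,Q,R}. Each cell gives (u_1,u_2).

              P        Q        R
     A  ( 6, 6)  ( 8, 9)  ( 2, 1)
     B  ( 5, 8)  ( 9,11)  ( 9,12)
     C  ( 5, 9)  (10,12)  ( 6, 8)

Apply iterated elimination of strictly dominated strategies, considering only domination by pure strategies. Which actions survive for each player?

Survivors P1:{B,C} P2:{Q,R}

P2 drop P (Q beats it: A:9>6 B:11>8 C:12>9)
P1 drop A (B beats it: Q:9>8 R:9>2)
P1→{B,C} P2→{Q,R}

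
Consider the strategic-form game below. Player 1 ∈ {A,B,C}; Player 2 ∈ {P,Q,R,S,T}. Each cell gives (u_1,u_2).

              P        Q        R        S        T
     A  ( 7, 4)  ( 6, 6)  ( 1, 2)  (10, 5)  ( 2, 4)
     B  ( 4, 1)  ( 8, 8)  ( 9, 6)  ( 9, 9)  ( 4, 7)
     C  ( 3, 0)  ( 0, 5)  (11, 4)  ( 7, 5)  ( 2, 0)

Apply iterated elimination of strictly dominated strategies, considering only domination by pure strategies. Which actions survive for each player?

Survivors P1:{A,B} P2:{Q,S}

P2 drop P (Q beats it: A:6>4 B:8>1 C:5>0)
P2 drop R (Q beats it: A:6>2 B:8>6 C:5>4)
P1 drop C (B beats it: Q:8>0 S:9>7 T:4>2)
P2 drop T (Q beats it: A:6>4 B:8>7)
P1→{A,B} P2→{Q,S}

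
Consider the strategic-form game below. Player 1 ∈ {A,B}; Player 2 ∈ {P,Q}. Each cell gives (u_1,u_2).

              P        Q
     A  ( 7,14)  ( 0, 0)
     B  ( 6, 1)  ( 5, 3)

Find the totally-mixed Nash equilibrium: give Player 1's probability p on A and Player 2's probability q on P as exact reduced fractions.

P1 indiff ⇒ q·7+(1-q)·0 = q·6+(1-q)·5 ⇒ q(1) = (1-q)(5) ⇒ q = 5/6
P2 indiff ⇒ p·14+(1-p)·1 = p·0+(1-p)·3 ⇒ p(14) = (1-p)(2) ⇒ p = 1/8

P1 mixes 1/8 on A; P2 mixes 5/6 on P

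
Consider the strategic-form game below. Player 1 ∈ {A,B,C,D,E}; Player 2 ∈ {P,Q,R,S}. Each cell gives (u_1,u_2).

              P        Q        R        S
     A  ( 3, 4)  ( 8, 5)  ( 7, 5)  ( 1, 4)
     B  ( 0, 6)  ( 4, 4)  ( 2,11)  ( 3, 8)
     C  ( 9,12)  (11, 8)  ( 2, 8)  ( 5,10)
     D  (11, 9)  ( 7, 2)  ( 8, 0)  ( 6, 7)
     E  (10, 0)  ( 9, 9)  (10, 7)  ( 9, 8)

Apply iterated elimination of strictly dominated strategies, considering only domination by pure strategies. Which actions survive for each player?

P1 drop A (E beats it: P:10>3 Q:9>8 R:10>7 S:9>1)
P1 drop B (D beats it: P:11>0 Q:7>4 R:8>2 S:6>3)
P2 drop R (S beats it: C:10>8 D:7>0 E:8>7)
P1→{C,D,E} P2→{P,Q,S}

Remaining: P1:{C,D,E} P2:{P,Q,S}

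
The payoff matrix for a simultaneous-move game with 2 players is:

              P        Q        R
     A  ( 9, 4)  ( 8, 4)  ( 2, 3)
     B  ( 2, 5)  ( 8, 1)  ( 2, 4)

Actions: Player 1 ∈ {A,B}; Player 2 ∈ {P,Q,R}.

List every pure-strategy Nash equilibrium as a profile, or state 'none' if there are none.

PSNE = {(A,P), (A,Q)}

(A,P): NE
(A,Q): NE
(A,R): not NE [P2→Q gives 4>3]
(B,P): not NE [P1→A gives 9>2]
(B,Q): not NE [P2→P gives 5>1]
(B,R): not NE [P2→P gives 5>4]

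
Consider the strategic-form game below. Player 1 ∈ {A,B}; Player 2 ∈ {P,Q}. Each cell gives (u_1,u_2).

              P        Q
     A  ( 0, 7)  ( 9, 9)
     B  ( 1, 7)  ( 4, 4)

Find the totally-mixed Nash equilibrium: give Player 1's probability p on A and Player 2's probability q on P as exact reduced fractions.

P1 indiff ⇒ q·0+(1-q)·9 = q·1+(1-q)·4 ⇒ q(-1) = (1-q)(-5) ⇒ q = 5/6
P2 indiff ⇒ p·7+(1-p)·7 = p·9+(1-p)·4 ⇒ p(-2) = (1-p)(-3) ⇒ p = 3/5

(p,q) = (3/5, 5/6)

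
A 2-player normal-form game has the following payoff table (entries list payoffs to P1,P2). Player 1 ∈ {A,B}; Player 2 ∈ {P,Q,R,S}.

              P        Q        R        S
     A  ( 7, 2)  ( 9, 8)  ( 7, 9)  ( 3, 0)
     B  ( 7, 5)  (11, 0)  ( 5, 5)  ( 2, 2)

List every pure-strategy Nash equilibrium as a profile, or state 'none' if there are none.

(A,P): not NE [P2→R gives 9>2]
(A,Q): not NE [P1→B gives 11>9; P2→R gives 9>8]
(A,R): NE
(A,S): not NE [P2→R gives 9>0]
(B,P): NE
(B,Q): not NE [P2→R gives 5>0]
(B,R): not NE [P1→A gives 7>5]
(B,S): not NE [P1→A gives 3>2; P2→R gives 5>2]

Nash profiles: (A,R), (B,P)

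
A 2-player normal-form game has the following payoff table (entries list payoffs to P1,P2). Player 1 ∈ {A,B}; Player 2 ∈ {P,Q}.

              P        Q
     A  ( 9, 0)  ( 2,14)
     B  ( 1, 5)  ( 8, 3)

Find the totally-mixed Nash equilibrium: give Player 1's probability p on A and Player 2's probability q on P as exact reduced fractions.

(p,q) = (1/8, 3/7)

P1 indiff ⇒ q·9+(1-q)·2 = q·1+(1-q)·8 ⇒ q(8) = (1-q)(6) ⇒ q = 3/7
P2 indiff ⇒ p·0+(1-p)·5 = p·14+(1-p)·3 ⇒ p(-14) = (1-p)(-2) ⇒ p = 1/8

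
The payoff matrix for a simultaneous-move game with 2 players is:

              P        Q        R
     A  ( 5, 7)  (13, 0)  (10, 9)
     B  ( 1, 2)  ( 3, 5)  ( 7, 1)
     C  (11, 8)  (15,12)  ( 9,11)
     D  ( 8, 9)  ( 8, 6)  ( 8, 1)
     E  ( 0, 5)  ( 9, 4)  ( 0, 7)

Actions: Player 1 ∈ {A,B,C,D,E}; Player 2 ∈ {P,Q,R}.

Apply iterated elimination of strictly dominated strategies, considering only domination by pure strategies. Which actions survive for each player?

P1 drop B (A beats it: P:5>1 Q:13>3 R:10>7)
P1 drop D (C beats it: P:11>8 Q:15>8 R:9>8)
P1 drop E (A beats it: P:5>0 Q:13>9 R:10>0)
P2 drop P (R beats it: A:9>7 C:11>8)
P1→{A,C} P2→{Q,R}

IESDS → P1:{A,C} P2:{Q,R}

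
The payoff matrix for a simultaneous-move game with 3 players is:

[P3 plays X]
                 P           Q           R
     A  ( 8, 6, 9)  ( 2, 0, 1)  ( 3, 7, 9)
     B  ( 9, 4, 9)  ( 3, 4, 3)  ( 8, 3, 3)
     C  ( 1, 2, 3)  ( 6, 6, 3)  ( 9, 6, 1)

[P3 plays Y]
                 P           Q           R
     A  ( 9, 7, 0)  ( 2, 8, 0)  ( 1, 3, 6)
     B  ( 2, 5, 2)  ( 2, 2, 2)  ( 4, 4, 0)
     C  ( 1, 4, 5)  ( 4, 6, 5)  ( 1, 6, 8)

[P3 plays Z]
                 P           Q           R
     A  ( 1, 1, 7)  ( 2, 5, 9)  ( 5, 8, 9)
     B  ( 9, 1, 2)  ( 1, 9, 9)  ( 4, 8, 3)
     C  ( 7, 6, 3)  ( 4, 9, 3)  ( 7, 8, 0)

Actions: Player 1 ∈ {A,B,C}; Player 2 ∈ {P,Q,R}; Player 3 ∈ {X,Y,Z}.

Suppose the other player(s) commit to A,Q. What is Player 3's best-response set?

BR_3 = {Z}

u_3(X vs A,Q) = 1
u_3(Y vs A,Q) = 0
u_3(Z vs A,Q) = 9
max payoff 9 at {Z}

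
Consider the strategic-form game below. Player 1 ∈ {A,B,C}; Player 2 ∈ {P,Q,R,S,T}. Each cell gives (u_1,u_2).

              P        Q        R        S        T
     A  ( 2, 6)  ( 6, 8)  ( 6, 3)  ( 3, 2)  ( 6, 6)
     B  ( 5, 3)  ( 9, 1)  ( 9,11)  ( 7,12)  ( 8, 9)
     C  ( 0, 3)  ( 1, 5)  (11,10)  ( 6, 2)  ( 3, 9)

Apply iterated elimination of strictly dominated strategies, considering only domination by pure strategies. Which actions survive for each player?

P1 drop A (B beats it: P:5>2 Q:9>6 R:9>6 S:7>3 T:8>6)
P2 drop P (R beats it: B:11>3 C:10>3)
P2 drop Q (R beats it: B:11>1 C:10>5)
P2 drop T (R beats it: B:11>9 C:10>9)
P1→{B,C} P2→{R,S}

Survivors P1:{B,C} P2:{R,S}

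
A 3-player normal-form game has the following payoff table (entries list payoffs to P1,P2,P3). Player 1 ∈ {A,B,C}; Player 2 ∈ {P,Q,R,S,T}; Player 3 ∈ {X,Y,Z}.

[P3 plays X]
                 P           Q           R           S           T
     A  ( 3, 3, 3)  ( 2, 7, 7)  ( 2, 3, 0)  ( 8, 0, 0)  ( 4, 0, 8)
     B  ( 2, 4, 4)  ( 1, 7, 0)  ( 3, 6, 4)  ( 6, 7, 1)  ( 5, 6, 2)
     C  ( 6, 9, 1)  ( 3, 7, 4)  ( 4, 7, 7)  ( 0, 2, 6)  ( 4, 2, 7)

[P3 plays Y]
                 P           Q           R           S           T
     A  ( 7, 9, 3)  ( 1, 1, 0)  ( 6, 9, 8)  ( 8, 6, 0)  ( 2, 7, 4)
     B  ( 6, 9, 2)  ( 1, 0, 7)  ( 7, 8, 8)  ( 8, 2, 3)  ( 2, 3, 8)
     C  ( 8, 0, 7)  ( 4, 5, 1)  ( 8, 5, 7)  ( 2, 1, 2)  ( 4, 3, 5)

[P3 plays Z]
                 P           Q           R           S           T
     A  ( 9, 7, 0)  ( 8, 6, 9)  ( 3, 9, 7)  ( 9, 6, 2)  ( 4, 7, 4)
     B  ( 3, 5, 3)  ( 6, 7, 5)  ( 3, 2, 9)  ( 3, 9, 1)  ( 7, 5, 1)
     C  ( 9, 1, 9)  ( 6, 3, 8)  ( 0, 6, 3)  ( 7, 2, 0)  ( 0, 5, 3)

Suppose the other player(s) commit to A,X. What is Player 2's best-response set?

u_2(P vs A,X) = 3
u_2(Q vs A,X) = 7
u_2(R vs A,X) = 3
u_2(S vs A,X) = 0
u_2(T vs A,X) = 0
max payoff 7 at {Q}

BR_2 = {Q}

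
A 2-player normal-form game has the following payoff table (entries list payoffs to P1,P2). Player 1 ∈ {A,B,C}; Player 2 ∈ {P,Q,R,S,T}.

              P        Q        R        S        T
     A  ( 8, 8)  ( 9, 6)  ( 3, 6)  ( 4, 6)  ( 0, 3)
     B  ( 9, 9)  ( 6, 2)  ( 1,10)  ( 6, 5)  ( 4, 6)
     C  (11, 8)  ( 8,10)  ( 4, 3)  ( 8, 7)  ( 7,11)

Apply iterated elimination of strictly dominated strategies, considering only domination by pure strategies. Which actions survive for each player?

P1 drop B (C beats it: P:11>9 Q:8>6 R:4>1 S:8>6 T:7>4)
P2 drop R (P beats it: A:8>6 C:8>3)
P2 drop S (P beats it: A:8>6 C:8>7)
P1→{A,C} P2→{P,Q,T}

IESDS → P1:{A,C} P2:{P,Q,T}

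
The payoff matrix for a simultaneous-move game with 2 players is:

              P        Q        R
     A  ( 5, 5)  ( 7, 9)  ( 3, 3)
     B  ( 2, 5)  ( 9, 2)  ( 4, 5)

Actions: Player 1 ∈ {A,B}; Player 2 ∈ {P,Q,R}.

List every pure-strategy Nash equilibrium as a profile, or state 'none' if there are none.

(A,P): not NE [P2→Q gives 9>5]
(A,Q): not NE [P1→B gives 9>7]
(A,R): not NE [P1→B gives 4>3; P2→Q gives 9>3]
(B,P): not NE [P1→A gives 5>2]
(B,Q): not NE [P2→R gives 5>2]
(B,R): NE

NE set: (B,R)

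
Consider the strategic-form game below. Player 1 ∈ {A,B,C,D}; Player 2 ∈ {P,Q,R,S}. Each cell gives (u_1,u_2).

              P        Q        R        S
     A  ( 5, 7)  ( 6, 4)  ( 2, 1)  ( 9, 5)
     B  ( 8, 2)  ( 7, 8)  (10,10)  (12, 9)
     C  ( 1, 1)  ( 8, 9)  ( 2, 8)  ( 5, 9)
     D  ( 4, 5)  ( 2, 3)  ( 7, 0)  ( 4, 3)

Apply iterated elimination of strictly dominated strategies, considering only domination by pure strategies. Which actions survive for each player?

Survivors P1:{B,C} P2:{Q,R,S}

P1 drop A (B beats it: P:8>5 Q:7>6 R:10>2 S:12>9)
P1 drop D (B beats it: P:8>4 Q:7>2 R:10>7 S:12>4)
P2 drop P (Q beats it: B:8>2 C:9>1)
P1→{B,C} P2→{Q,R,S}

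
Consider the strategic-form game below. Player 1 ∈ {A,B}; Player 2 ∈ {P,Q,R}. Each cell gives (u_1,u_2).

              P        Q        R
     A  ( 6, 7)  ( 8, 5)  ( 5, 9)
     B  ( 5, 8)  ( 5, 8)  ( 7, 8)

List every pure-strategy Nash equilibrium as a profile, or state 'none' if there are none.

PSNE = {(B,R)}

(A,P): not NE [P2→R gives 9>7]
(A,Q): not NE [P2→R gives 9>5]
(A,R): not NE [P1→B gives 7>5]
(B,P): not NE [P1→A gives 6>5]
(B,Q): not NE [P1→A gives 8>5]
(B,R): NE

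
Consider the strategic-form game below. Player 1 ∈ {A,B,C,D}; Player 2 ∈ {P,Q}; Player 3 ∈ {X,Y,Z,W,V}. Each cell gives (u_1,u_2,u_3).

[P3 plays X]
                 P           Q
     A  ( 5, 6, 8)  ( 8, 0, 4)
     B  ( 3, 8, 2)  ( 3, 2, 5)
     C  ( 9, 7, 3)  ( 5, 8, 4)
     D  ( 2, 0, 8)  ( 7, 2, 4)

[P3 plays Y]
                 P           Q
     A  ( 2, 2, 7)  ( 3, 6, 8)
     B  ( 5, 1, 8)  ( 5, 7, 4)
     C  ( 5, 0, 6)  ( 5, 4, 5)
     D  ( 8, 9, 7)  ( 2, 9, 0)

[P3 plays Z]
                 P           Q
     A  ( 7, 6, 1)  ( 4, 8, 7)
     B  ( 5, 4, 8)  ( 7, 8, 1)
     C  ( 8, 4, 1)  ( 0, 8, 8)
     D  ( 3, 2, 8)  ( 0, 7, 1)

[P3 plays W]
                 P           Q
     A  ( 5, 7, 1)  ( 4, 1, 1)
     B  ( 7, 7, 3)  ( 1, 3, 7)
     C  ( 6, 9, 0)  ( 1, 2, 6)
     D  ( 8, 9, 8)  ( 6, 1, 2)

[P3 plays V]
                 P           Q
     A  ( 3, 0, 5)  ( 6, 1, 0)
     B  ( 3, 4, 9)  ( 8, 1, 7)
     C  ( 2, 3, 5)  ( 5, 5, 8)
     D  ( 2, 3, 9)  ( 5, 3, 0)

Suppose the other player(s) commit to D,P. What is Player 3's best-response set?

u_3(X vs D,P) = 8
u_3(Y vs D,P) = 7
u_3(Z vs D,P) = 8
u_3(W vs D,P) = 8
u_3(V vs D,P) = 9
max payoff 9 at {V}

BR_3 = {V}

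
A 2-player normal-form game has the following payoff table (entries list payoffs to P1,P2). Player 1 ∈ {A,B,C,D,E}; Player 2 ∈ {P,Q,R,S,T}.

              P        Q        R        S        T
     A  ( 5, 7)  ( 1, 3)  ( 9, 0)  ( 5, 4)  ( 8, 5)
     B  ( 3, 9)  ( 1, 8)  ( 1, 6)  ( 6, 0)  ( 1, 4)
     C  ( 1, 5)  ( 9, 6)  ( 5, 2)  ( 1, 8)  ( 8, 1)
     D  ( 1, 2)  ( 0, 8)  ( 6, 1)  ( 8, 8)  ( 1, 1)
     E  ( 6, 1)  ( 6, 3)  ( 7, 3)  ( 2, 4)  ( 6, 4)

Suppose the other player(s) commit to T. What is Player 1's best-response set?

BR_1 = {A,C}

u_1(A vs T) = 8
u_1(B vs T) = 1
u_1(C vs T) = 8
u_1(D vs T) = 1
u_1(E vs T) = 6
max payoff 8 at {A,C}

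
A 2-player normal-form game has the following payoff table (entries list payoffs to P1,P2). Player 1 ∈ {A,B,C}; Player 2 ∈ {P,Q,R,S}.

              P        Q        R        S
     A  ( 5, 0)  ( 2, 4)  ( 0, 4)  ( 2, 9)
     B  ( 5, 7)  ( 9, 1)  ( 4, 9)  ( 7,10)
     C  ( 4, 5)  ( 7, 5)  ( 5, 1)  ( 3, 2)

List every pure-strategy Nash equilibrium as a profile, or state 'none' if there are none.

NE set: (B,S)

(A,P): not NE [P2→S gives 9>0]
(A,Q): not NE [P1→B gives 9>2; P2→S gives 9>4]
(A,R): not NE [P1→C gives 5>0; P2→S gives 9>4]
(A,S): not NE [P1→B gives 7>2]
(B,P): not NE [P2→S gives 10>7]
(B,Q): not NE [P2→S gives 10>1]
(B,R): not NE [P1→C gives 5>4; P2→S gives 10>9]
(B,S): NE
(C,P): not NE [P1→B gives 5>4]
(C,Q): not NE [P1→B gives 9>7]
(C,R): not NE [P2→Q gives 5>1]
(C,S): not NE [P1→B gives 7>3; P2→Q gives 5>2]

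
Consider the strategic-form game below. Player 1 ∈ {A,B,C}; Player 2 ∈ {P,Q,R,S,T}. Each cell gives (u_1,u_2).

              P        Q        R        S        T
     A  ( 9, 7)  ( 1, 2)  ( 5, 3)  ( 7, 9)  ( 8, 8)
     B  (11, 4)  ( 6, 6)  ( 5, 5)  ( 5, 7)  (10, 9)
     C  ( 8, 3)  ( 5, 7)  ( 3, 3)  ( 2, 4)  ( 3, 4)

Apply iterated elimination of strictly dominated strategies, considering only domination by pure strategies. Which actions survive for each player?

Remaining: P1:{A,B} P2:{S,T}

P1 drop C (B beats it: P:11>8 Q:6>5 R:5>3 S:5>2 T:10>3)
P2 drop P (S beats it: A:9>7 B:7>4)
P2 drop Q (S beats it: A:9>2 B:7>6)
P2 drop R (S beats it: A:9>3 B:7>5)
P1→{A,B} P2→{S,T}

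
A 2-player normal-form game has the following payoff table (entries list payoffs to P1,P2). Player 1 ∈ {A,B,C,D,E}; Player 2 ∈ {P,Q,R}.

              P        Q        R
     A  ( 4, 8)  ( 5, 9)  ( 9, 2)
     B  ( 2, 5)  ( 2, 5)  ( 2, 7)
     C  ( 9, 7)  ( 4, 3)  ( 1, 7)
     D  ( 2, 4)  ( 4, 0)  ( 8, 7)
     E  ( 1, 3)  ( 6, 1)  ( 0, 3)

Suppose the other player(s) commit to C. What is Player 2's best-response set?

u_2(P vs C) = 7
u_2(Q vs C) = 3
u_2(R vs C) = 7
max payoff 7 at {P,R}

P2 best: {P,R}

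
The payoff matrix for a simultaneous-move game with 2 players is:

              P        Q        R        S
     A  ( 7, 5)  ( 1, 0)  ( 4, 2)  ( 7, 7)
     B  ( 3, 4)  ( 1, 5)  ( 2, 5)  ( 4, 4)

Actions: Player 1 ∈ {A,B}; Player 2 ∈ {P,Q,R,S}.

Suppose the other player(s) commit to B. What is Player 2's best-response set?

P2 best: {Q,R}

u_2(P vs B) = 4
u_2(Q vs B) = 5
u_2(R vs B) = 5
u_2(S vs B) = 4
max payoff 5 at {Q,R}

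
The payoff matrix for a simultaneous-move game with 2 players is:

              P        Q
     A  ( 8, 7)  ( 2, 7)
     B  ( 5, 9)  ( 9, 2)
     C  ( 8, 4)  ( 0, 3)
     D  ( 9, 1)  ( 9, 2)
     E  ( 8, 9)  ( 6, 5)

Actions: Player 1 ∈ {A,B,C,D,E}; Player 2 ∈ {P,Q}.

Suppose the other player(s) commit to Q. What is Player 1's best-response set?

argmax u_1 = {B,D}

u_1(A vs Q) = 2
u_1(B vs Q) = 9
u_1(C vs Q) = 0
u_1(D vs Q) = 9
u_1(E vs Q) = 6
max payoff 9 at {B,D}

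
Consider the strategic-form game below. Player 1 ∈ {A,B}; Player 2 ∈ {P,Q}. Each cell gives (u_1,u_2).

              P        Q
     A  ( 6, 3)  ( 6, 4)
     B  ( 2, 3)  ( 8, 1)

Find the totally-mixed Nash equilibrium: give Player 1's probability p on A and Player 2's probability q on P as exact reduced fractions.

P1 indiff ⇒ q·6+(1-q)·6 = q·2+(1-q)·8 ⇒ q(4) = (1-q)(2) ⇒ q = 1/3
P2 indiff ⇒ p·3+(1-p)·3 = p·4+(1-p)·1 ⇒ p(-1) = (1-p)(-2) ⇒ p = 2/3

(p,q) = (2/3, 1/3)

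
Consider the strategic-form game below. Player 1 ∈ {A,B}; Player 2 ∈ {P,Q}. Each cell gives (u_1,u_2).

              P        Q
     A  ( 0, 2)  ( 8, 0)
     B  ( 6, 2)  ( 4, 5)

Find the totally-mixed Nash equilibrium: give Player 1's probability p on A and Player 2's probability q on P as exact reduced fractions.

P1 indiff ⇒ q·0+(1-q)·8 = q·6+(1-q)·4 ⇒ q(-6) = (1-q)(-4) ⇒ q = 2/5
P2 indiff ⇒ p·2+(1-p)·2 = p·0+(1-p)·5 ⇒ p(2) = (1-p)(3) ⇒ p = 3/5

p=3/5, q=2/5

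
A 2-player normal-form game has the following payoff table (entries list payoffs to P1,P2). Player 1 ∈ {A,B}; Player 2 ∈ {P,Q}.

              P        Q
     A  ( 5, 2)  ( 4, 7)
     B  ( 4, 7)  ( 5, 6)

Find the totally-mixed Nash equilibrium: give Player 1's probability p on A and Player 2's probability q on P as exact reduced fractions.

P1 indiff ⇒ q·5+(1-q)·4 = q·4+(1-q)·5 ⇒ q(1) = (1-q)(1) ⇒ q = 1/2
P2 indiff ⇒ p·2+(1-p)·7 = p·7+(1-p)·6 ⇒ p(-5) = (1-p)(-1) ⇒ p = 1/6

P1 mixes 1/6 on A; P2 mixes 1/2 on P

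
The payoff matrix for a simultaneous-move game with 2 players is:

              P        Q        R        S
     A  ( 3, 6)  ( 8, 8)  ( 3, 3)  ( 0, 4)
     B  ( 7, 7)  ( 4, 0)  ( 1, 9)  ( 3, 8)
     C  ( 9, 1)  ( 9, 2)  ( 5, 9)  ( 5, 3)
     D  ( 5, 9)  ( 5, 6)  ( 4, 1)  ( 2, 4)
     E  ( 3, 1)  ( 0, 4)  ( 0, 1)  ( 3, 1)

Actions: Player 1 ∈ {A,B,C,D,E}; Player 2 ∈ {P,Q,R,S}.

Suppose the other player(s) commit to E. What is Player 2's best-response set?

BR_2 = {Q}

u_2(P vs E) = 1
u_2(Q vs E) = 4
u_2(R vs E) = 1
u_2(S vs E) = 1
max payoff 4 at {Q}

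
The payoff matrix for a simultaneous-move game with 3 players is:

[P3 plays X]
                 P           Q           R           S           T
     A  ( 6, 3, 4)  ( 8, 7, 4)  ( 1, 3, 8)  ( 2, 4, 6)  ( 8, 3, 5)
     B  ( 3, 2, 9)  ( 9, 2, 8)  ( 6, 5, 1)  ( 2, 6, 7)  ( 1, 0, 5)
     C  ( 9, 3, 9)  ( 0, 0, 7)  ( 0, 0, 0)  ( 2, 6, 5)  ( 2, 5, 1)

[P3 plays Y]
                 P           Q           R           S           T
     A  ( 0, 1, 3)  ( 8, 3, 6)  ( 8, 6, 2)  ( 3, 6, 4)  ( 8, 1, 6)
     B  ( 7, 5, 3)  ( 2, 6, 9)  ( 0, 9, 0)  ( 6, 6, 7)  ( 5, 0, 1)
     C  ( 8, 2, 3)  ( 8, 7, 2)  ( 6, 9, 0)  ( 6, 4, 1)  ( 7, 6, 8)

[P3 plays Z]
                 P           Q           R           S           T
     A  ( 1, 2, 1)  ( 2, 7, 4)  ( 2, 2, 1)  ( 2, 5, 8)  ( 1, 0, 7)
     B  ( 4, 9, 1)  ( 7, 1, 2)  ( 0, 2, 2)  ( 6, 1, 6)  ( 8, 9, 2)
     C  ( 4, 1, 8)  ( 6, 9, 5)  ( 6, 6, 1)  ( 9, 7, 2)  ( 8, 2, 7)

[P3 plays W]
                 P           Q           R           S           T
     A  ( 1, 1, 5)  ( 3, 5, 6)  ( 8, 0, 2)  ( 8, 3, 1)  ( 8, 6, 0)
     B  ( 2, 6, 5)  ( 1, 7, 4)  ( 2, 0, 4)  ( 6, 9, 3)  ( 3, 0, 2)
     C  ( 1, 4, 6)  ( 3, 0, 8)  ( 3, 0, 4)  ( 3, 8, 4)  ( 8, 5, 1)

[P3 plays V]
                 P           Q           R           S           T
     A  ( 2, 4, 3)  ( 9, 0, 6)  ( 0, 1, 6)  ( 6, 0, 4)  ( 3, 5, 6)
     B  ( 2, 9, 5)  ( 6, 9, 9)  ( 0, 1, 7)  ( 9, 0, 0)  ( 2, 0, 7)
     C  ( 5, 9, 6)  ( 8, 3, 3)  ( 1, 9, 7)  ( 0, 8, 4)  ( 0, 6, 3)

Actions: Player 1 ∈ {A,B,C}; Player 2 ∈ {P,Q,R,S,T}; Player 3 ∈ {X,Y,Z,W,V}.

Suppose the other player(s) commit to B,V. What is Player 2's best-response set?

u_2(P vs B,V) = 9
u_2(Q vs B,V) = 9
u_2(R vs B,V) = 1
u_2(S vs B,V) = 0
u_2(T vs B,V) = 0
max payoff 9 at {P,Q}

P2 best: {P,Q}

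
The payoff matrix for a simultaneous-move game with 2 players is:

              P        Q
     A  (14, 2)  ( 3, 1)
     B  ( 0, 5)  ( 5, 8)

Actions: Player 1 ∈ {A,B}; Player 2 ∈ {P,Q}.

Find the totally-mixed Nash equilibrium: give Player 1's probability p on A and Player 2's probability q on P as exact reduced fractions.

p=3/4, q=1/8

P1 indiff ⇒ q·14+(1-q)·3 = q·0+(1-q)·5 ⇒ q(14) = (1-q)(2) ⇒ q = 1/8
P2 indiff ⇒ p·2+(1-p)·5 = p·1+(1-p)·8 ⇒ p(1) = (1-p)(3) ⇒ p = 3/4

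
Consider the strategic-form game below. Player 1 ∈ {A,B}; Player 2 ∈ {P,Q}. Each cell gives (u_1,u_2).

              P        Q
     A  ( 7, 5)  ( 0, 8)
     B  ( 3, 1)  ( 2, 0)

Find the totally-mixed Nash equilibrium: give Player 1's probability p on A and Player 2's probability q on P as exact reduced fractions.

P1 indiff ⇒ q·7+(1-q)·0 = q·3+(1-q)·2 ⇒ q(4) = (1-q)(2) ⇒ q = 1/3
P2 indiff ⇒ p·5+(1-p)·1 = p·8+(1-p)·0 ⇒ p(-3) = (1-p)(-1) ⇒ p = 1/4

(p,q) = (1/4, 1/3)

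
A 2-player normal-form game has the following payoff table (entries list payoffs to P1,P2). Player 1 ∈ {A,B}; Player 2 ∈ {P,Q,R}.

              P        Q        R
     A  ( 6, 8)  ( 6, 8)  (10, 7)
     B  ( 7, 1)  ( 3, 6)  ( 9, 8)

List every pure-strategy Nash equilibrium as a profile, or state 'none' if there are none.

(A,P): not NE [P1→B gives 7>6]
(A,Q): NE
(A,R): not NE [P2→Q gives 8>7]
(B,P): not NE [P2→R gives 8>1]
(B,Q): not NE [P1→A gives 6>3; P2→R gives 8>6]
(B,R): not NE [P1→A gives 10>9]

PSNE = {(A,Q)}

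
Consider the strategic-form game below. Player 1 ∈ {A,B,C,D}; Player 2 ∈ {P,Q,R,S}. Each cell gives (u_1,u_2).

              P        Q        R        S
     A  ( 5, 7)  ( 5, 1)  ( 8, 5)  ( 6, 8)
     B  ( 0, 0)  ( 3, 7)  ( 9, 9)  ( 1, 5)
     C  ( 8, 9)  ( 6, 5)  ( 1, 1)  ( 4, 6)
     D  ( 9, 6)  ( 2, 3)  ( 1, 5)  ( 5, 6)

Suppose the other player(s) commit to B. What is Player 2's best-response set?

argmax u_2 = {R}

u_2(P vs B) = 0
u_2(Q vs B) = 7
u_2(R vs B) = 9
u_2(S vs B) = 5
max payoff 9 at {R}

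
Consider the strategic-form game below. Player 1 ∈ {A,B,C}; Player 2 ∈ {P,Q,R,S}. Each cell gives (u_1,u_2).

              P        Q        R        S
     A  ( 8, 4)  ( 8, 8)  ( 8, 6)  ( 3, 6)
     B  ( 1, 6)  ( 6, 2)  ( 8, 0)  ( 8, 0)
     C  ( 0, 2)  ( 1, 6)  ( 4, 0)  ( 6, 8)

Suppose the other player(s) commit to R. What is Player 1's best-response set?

u_1(A vs R) = 8
u_1(B vs R) = 8
u_1(C vs R) = 4
max payoff 8 at {A,B}

argmax u_1 = {A,B}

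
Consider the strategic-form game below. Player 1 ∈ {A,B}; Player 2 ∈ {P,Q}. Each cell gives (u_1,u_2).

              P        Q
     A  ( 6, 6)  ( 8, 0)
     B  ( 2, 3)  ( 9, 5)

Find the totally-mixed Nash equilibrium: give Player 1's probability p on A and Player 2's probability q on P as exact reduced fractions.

P1 indiff ⇒ q·6+(1-q)·8 = q·2+(1-q)·9 ⇒ q(4) = (1-q)(1) ⇒ q = 1/5
P2 indiff ⇒ p·6+(1-p)·3 = p·0+(1-p)·5 ⇒ p(6) = (1-p)(2) ⇒ p = 1/4

P1 mixes 1/4 on A; P2 mixes 1/5 on P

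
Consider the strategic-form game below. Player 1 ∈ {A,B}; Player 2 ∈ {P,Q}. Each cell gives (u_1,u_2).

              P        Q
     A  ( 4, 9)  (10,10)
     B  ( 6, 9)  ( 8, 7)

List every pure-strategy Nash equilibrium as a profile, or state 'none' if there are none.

PSNE = {(A,Q), (B,P)}

(A,P): not NE [P1→B gives 6>4; P2→Q gives 10>9]
(A,Q): NE
(B,P): NE
(B,Q): not NE [P1→A gives 10>8; P2→P gives 9>7]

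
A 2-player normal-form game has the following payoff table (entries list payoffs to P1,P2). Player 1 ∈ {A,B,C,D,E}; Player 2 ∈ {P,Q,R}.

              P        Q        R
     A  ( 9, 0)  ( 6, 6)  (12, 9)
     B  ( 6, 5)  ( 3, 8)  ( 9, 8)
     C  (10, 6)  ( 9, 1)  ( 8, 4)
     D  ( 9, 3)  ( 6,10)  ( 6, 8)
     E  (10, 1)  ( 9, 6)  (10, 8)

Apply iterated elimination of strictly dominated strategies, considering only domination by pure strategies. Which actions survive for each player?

P1 drop B (A beats it: P:9>6 Q:6>3 R:12>9)
P1 drop D (C beats it: P:10>9 Q:9>6 R:8>6)
P2 drop Q (R beats it: A:9>6 C:4>1 E:8>6)
P1→{A,C,E} P2→{P,R}

IESDS → P1:{A,C,E} P2:{P,R}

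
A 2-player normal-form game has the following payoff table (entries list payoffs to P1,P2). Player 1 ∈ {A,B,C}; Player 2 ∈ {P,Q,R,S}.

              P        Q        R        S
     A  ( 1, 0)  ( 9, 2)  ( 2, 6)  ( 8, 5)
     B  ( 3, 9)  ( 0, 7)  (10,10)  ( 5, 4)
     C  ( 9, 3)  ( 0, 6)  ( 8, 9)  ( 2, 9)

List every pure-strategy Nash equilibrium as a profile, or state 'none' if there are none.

(A,P): not NE [P1→C gives 9>1; P2→R gives 6>0]
(A,Q): not NE [P2→R gives 6>2]
(A,R): not NE [P1→B gives 10>2]
(A,S): not NE [P2→R gives 6>5]
(B,P): not NE [P1→C gives 9>3; P2→R gives 10>9]
(B,Q): not NE [P1→A gives 9>0; P2→R gives 10>7]
(B,R): NE
(B,S): not NE [P1→A gives 8>5; P2→R gives 10>4]
(C,P): not NE [P2→S gives 9>3]
(C,Q): not NE [P1→A gives 9>0; P2→S gives 9>6]
(C,R): not NE [P1→B gives 10>8]
(C,S): not NE [P1→A gives 8>2]

NE set: (B,R)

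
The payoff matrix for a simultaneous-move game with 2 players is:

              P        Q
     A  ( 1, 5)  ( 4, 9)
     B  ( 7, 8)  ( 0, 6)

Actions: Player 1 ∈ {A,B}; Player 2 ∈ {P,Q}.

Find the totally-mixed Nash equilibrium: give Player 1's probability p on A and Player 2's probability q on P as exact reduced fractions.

P1 indiff ⇒ q·1+(1-q)·4 = q·7+(1-q)·0 ⇒ q(-6) = (1-q)(-4) ⇒ q = 2/5
P2 indiff ⇒ p·5+(1-p)·8 = p·9+(1-p)·6 ⇒ p(-4) = (1-p)(-2) ⇒ p = 1/3

p=1/3, q=2/5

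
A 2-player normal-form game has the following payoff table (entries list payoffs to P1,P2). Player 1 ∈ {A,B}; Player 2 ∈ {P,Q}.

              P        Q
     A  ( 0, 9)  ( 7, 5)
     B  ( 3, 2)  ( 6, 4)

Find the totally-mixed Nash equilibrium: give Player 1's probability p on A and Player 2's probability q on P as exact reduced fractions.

P1 indiff ⇒ q·0+(1-q)·7 = q·3+(1-q)·6 ⇒ q(-3) = (1-q)(-1) ⇒ q = 1/4
P2 indiff ⇒ p·9+(1-p)·2 = p·5+(1-p)·4 ⇒ p(4) = (1-p)(2) ⇒ p = 1/3

P1 mixes 1/3 on A; P2 mixes 1/4 on P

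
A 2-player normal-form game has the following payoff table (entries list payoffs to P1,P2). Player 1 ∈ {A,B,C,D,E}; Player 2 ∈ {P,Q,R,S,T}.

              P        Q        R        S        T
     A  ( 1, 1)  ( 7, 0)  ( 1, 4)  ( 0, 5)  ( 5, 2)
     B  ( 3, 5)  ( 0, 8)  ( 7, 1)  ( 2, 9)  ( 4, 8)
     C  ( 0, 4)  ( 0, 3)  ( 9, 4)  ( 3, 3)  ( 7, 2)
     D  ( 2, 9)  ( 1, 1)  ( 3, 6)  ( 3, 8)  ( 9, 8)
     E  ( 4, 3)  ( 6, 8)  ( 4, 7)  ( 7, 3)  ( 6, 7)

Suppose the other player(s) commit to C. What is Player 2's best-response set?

argmax u_2 = {P,R}

u_2(P vs C) = 4
u_2(Q vs C) = 3
u_2(R vs C) = 4
u_2(S vs C) = 3
u_2(T vs C) = 2
max payoff 4 at {P,R}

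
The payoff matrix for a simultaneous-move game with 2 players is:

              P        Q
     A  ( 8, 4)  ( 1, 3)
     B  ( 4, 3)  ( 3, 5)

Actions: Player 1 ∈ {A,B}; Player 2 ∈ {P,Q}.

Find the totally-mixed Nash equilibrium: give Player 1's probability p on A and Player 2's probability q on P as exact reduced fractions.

(p,q) = (2/3, 1/3)

P1 indiff ⇒ q·8+(1-q)·1 = q·4+(1-q)·3 ⇒ q(4) = (1-q)(2) ⇒ q = 1/3
P2 indiff ⇒ p·4+(1-p)·3 = p·3+(1-p)·5 ⇒ p(1) = (1-p)(2) ⇒ p = 2/3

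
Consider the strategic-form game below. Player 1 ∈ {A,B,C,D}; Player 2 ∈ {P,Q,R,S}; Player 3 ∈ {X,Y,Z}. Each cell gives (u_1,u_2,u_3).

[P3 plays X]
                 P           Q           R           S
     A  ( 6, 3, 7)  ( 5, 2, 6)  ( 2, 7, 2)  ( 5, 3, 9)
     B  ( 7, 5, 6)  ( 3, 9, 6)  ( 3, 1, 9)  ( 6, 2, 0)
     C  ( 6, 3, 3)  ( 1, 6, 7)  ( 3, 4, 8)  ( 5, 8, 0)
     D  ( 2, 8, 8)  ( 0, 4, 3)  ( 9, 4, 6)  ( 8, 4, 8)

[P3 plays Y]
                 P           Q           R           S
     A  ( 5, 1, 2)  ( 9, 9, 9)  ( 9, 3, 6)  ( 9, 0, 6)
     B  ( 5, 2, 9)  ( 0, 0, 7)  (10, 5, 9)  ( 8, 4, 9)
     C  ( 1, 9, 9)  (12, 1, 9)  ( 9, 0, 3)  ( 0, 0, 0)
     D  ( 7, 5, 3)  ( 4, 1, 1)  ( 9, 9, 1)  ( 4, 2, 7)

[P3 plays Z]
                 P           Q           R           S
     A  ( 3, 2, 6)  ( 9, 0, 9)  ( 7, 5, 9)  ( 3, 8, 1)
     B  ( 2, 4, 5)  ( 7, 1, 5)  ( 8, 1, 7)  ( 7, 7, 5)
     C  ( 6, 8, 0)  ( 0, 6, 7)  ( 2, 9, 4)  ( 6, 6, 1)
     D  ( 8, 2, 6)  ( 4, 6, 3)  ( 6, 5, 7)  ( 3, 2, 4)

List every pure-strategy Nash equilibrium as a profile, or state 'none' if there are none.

(A,P,X): not NE [P1→B gives 7>6; P2→R gives 7>3]
(A,P,Y): not NE [P1→D gives 7>5; P2→Q gives 9>1; P3→X gives 7>2]
(A,P,Z): not NE [P1→D gives 8>3; P2→S gives 8>2; P3→X gives 7>6]
(A,Q,X): not NE [P2→R gives 7>2; P3→Z gives 9>6]
(A,Q,Y): not NE [P1→C gives 12>9]
(A,Q,Z): not NE [P2→S gives 8>0]
(A,R,X): not NE [P1→D gives 9>2; P3→Z gives 9>2]
(A,R,Y): not NE [P1→B gives 10>9; P2→Q gives 9>3; P3→Z gives 9>6]
(A,R,Z): not NE [P1→B gives 8>7; P2→S gives 8>5]
(A,S,X): not NE [P1→D gives 8>5; P2→R gives 7>3]
(A,S,Y): not NE [P2→Q gives 9>0; P3→X gives 9>6]
(A,S,Z): not NE [P1→B gives 7>3; P3→X gives 9>1]
(B,P,X): not NE [P2→Q gives 9>5; P3→Y gives 9>6]
(B,P,Y): not NE [P1→D gives 7>5; P2→R gives 5>2]
(B,P,Z): not NE [P1→D gives 8>2; P2→S gives 7>4; P3→Y gives 9>5]
(B,Q,X): not NE [P1→A gives 5>3; P3→Y gives 7>6]
(B,Q,Y): not NE [P1→C gives 12>0; P2→R gives 5>0]
(B,Q,Z): not NE [P1→A gives 9>7; P2→S gives 7>1; P3→Y gives 7>5]
(B,R,X): not NE [P1→D gives 9>3; P2→Q gives 9>1]
(B,R,Y): NE
(B,R,Z): not NE [P2→S gives 7>1; P3→Y gives 9>7]
(B,S,X): not NE [P1→D gives 8>6; P2→Q gives 9>2; P3→Y gives 9>0]
(B,S,Y): not NE [P1→A gives 9>8; P2→R gives 5>4]
(B,S,Z): not NE [P3→Y gives 9>5]
(C,P,X): not NE [P1→B gives 7>6; P2→S gives 8>3; P3→Y gives 9>3]
(C,P,Y): not NE [P1→D gives 7>1]
(C,P,Z): not NE [P1→D gives 8>6; P2→R gives 9>8; P3→Y gives 9>0]
(C,Q,X): not NE [P1→A gives 5>1; P2→S gives 8>6; P3→Y gives 9>7]
(C,Q,Y): not NE [P2→P gives 9>1]
(C,Q,Z): not NE [P1→A gives 9>0; P2→R gives 9>6; P3→Y gives 9>7]
(C,R,X): not NE [P1→D gives 9>3; P2→S gives 8>4]
(C,R,Y): not NE [P1→B gives 10>9; P2→P gives 9>0; P3→X gives 8>3]
(C,R,Z): not NE [P1→B gives 8>2; P3→X gives 8>4]
(C,S,X): not NE [P1→D gives 8>5; P3→Z gives 1>0]
(C,S,Y): not NE [P1→A gives 9>0; P2→P gives 9>0; P3→Z gives 1>0]
(C,S,Z): not NE [P1→B gives 7>6; P2→R gives 9>6]
(D,P,X): not NE [P1→B gives 7>2]
(D,P,Y): not NE [P2→R gives 9>5; P3→X gives 8>3]
(D,P,Z): not NE [P2→Q gives 6>2; P3→X gives 8>6]
(D,Q,X): not NE [P1→A gives 5>0; P2→P gives 8>4]
(D,Q,Y): not NE [P1→C gives 12>4; P2→R gives 9>1; P3→Z gives 3>1]
(D,Q,Z): not NE [P1→A gives 9>4]
(D,R,X): not NE [P2→P gives 8>4; P3→Z gives 7>6]
(D,R,Y): not NE [P1→B gives 10>9; P3→Z gives 7>1]
(D,R,Z): not NE [P1→B gives 8>6; P2→Q gives 6>5]
(D,S,X): not NE [P2→P gives 8>4]
(D,S,Y): not NE [P1→A gives 9>4; P2→R gives 9>2; P3→X gives 8>7]
(D,S,Z): not NE [P1→B gives 7>3; P2→Q gives 6>2; P3→X gives 8>4]

NE set: (B,R,Y)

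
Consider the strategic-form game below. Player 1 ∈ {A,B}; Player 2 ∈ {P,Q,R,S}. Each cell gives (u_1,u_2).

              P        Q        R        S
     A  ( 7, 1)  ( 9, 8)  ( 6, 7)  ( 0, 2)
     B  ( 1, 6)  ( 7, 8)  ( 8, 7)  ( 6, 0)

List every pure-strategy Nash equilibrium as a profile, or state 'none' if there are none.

(A,P): not NE [P2→Q gives 8>1]
(A,Q): NE
(A,R): not NE [P1→B gives 8>6; P2→Q gives 8>7]
(A,S): not NE [P1→B gives 6>0; P2→Q gives 8>2]
(B,P): not NE [P1→A gives 7>1; P2→Q gives 8>6]
(B,Q): not NE [P1→A gives 9>7]
(B,R): not NE [P2→Q gives 8>7]
(B,S): not NE [P2→Q gives 8>0]

PSNE = {(A,Q)}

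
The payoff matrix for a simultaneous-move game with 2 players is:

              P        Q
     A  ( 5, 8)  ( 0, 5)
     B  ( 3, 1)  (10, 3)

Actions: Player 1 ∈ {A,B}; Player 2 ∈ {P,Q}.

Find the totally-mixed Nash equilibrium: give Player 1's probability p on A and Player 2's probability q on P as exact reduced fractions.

p=2/5, q=5/6

P1 indiff ⇒ q·5+(1-q)·0 = q·3+(1-q)·10 ⇒ q(2) = (1-q)(10) ⇒ q = 5/6
P2 indiff ⇒ p·8+(1-p)·1 = p·5+(1-p)·3 ⇒ p(3) = (1-p)(2) ⇒ p = 2/5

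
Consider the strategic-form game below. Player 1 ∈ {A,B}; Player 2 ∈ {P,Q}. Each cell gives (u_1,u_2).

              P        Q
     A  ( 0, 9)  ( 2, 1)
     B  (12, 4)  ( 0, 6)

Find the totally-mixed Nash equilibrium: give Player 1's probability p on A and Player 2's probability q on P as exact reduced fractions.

(p,q) = (1/5, 1/7)

P1 indiff ⇒ q·0+(1-q)·2 = q·12+(1-q)·0 ⇒ q(-12) = (1-q)(-2) ⇒ q = 1/7
P2 indiff ⇒ p·9+(1-p)·4 = p·1+(1-p)·6 ⇒ p(8) = (1-p)(2) ⇒ p = 1/5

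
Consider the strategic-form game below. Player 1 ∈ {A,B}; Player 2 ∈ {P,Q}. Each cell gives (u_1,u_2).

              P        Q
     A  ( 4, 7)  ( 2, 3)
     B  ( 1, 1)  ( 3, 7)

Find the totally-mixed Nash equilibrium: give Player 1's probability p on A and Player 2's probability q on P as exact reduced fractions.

P1 indiff ⇒ q·4+(1-q)·2 = q·1+(1-q)·3 ⇒ q(3) = (1-q)(1) ⇒ q = 1/4
P2 indiff ⇒ p·7+(1-p)·1 = p·3+(1-p)·7 ⇒ p(4) = (1-p)(6) ⇒ p = 3/5

(p,q) = (3/5, 1/4)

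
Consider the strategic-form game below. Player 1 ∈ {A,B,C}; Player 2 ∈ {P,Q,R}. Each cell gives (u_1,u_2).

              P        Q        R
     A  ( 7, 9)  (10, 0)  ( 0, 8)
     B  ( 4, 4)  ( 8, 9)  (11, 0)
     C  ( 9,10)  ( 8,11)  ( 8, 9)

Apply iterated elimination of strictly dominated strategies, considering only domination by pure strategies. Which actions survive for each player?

IESDS → P1:{A,C} P2:{P,Q}

P2 drop R (P beats it: A:9>8 B:4>0 C:10>9)
P1 drop B (A beats it: P:7>4 Q:10>8)
P1→{A,C} P2→{P,Q}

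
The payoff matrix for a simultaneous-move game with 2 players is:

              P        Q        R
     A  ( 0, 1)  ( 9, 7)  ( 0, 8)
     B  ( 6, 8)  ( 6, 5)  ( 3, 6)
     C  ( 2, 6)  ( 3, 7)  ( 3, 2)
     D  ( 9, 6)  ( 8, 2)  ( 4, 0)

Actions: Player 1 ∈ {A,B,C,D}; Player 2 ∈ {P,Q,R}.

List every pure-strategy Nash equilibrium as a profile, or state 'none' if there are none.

(A,P): not NE [P1→D gives 9>0; P2→R gives 8>1]
(A,Q): not NE [P2→R gives 8>7]
(A,R): not NE [P1→D gives 4>0]
(B,P): not NE [P1→D gives 9>6]
(B,Q): not NE [P1→A gives 9>6; P2→P gives 8>5]
(B,R): not NE [P1→D gives 4>3; P2→P gives 8>6]
(C,P): not NE [P1→D gives 9>2; P2→Q gives 7>6]
(C,Q): not NE [P1→A gives 9>3]
(C,R): not NE [P1→D gives 4>3; P2→Q gives 7>2]
(D,P): NE
(D,Q): not NE [P1→A gives 9>8; P2→P gives 6>2]
(D,R): not NE [P2→P gives 6>0]

NE set: (D,P)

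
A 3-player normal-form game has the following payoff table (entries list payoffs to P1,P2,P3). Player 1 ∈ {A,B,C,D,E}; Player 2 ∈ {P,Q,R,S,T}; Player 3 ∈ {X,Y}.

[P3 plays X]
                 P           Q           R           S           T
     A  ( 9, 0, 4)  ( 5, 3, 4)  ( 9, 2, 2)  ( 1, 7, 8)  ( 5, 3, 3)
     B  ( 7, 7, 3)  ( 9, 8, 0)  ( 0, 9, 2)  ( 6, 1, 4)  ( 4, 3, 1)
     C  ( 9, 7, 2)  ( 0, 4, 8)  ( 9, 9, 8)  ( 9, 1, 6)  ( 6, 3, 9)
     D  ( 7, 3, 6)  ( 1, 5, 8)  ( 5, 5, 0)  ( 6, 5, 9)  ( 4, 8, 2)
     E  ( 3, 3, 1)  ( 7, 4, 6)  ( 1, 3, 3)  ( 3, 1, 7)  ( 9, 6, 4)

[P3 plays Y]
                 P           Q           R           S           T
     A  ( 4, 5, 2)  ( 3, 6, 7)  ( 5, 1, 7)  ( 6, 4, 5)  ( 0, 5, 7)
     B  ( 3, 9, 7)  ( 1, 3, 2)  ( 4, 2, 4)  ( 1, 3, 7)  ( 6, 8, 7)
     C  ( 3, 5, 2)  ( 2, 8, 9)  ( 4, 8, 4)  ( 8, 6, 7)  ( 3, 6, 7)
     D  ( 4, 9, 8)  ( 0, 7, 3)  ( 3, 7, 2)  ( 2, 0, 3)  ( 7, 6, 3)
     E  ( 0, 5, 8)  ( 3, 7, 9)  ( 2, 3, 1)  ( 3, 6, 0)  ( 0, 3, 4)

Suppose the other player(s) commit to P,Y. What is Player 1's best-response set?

argmax u_1 = {A,D}

u_1(A vs P,Y) = 4
u_1(B vs P,Y) = 3
u_1(C vs P,Y) = 3
u_1(D vs P,Y) = 4
u_1(E vs P,Y) = 0
max payoff 4 at {A,D}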